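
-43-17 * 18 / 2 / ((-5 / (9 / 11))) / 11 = -24638 / 605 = -40.72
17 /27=0.63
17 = 17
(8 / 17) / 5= 8 / 85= 0.09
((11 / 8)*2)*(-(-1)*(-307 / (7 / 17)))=-57409 / 28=-2050.32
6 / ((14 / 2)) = 6 / 7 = 0.86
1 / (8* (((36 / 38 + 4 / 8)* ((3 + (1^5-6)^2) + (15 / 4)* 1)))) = 19 / 6985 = 0.00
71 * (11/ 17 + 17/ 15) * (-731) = -1386062/ 15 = -92404.13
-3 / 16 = -0.19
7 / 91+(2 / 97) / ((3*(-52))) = 581 / 7566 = 0.08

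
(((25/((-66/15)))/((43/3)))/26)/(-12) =125/98384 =0.00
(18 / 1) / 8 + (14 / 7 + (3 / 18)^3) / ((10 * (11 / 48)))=6187 / 1980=3.12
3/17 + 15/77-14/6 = -1.96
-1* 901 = -901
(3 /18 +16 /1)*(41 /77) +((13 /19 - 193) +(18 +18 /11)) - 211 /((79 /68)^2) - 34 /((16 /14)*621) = -7267934515423 /22680368172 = -320.45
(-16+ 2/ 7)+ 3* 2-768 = -5444/ 7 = -777.71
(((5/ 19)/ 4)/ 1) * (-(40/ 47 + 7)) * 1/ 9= -205/ 3572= -0.06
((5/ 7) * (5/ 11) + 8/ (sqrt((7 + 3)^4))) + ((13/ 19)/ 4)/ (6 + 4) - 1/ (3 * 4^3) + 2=16970137/ 7022400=2.42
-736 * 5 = -3680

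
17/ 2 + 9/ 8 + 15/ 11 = 10.99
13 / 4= 3.25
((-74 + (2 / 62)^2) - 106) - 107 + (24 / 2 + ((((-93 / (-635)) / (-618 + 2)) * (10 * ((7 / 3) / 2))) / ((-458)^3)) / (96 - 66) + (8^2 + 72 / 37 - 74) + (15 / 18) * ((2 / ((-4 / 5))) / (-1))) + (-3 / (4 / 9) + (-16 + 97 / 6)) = -329341998703016963333 / 1145326194732635520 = -287.55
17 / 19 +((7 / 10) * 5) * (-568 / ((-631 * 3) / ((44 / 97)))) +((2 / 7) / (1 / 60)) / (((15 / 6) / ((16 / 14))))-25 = -2699687234 / 170951151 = -15.79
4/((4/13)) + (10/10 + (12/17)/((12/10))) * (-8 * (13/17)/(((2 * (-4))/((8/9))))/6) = 3809/289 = 13.18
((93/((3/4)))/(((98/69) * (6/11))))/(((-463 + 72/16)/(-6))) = 94116/44933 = 2.09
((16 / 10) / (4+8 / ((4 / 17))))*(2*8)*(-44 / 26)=-1408 / 1235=-1.14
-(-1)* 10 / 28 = 5 / 14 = 0.36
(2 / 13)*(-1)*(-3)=6 / 13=0.46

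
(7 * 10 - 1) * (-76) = -5244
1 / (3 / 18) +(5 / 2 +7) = 31 / 2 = 15.50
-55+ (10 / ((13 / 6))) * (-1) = -775 / 13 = -59.62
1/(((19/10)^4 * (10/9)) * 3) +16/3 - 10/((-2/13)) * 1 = 70.36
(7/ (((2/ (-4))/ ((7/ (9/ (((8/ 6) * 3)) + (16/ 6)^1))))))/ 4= -294/ 59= -4.98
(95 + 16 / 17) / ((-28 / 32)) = -1864 / 17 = -109.65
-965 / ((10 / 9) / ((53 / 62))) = -92061 / 124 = -742.43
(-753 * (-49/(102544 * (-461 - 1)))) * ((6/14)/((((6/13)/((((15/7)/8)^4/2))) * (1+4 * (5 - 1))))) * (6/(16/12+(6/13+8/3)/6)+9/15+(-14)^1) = 28028824875/25183166527963136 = 0.00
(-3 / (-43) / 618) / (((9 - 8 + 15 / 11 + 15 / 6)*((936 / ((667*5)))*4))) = 0.00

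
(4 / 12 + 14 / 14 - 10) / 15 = -26 / 45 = -0.58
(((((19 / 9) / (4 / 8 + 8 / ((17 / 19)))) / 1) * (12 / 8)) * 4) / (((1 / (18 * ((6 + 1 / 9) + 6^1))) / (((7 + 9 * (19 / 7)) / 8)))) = 7745540 / 6741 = 1149.02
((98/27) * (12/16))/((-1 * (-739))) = 49/13302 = 0.00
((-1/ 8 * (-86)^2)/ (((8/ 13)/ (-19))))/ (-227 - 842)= -456703/ 17104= -26.70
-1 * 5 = -5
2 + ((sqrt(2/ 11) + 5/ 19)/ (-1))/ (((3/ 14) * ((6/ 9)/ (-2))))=11.65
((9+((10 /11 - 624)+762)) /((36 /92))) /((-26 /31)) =-1160051 /2574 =-450.68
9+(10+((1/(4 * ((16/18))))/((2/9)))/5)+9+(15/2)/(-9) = 26323/960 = 27.42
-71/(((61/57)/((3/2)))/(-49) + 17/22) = -13087998/139759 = -93.65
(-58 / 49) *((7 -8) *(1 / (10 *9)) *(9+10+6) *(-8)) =-2.63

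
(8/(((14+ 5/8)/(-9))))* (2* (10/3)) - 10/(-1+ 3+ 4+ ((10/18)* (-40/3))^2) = -28541515/865293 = -32.98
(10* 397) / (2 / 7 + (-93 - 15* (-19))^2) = 7 / 65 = 0.11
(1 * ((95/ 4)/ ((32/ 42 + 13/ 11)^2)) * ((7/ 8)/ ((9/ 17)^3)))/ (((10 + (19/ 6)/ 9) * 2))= 19370902705/ 10818716064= 1.79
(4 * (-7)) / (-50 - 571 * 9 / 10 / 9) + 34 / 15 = 1934 / 765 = 2.53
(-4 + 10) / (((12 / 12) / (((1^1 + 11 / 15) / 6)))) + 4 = 86 / 15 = 5.73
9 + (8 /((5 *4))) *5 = 11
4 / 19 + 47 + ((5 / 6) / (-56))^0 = 48.21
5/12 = 0.42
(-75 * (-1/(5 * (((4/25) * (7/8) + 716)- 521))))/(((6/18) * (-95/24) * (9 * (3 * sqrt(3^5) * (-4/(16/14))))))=800 * sqrt(3)/35037387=0.00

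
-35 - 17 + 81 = 29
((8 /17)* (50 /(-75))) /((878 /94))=-752 /22389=-0.03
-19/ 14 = -1.36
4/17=0.24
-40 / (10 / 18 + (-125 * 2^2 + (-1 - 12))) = 90 / 1153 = 0.08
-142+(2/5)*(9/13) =-9212/65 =-141.72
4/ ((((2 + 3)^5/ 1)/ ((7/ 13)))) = 28/ 40625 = 0.00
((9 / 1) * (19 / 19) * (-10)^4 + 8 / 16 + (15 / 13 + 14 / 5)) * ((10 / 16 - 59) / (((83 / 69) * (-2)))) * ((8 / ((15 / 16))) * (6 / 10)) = 1508111028468 / 134875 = 11181546.09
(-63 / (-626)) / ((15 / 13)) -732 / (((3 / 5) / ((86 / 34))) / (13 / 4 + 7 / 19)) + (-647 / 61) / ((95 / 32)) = -36254098121 / 3245810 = -11169.51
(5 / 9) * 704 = 3520 / 9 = 391.11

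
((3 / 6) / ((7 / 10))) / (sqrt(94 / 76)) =5 * sqrt(1786) / 329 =0.64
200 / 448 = 25 / 56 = 0.45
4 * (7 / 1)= 28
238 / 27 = 8.81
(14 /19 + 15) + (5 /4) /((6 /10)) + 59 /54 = 38809 /2052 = 18.91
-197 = -197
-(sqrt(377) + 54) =-54 - sqrt(377) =-73.42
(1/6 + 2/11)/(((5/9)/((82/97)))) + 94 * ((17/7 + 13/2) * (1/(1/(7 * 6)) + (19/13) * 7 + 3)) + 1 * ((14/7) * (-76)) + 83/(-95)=85235532572/1844843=46202.05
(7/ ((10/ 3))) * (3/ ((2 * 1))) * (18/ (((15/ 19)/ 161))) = 578151/ 50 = 11563.02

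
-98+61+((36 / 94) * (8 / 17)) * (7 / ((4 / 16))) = -25531 / 799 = -31.95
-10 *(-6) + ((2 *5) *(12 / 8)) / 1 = 75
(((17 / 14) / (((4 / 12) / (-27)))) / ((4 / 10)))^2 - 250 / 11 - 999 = 512624099 / 8624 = 59441.57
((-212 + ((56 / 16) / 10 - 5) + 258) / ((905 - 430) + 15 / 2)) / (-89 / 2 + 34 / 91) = -75257 / 38749575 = -0.00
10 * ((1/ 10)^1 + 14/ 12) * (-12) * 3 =-456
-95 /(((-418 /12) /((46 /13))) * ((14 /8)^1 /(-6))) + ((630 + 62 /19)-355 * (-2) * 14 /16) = 92921223 /76076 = 1221.43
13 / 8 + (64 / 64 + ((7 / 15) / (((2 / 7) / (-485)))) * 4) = -3166.04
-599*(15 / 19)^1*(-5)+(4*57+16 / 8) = 49295 / 19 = 2594.47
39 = 39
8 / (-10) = -4 / 5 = -0.80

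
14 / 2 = 7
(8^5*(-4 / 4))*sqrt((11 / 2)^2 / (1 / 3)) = -180224*sqrt(3) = -312157.12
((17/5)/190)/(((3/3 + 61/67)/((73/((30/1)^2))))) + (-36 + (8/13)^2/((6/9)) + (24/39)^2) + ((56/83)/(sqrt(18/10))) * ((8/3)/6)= -648308508157/18495360000 + 224 * sqrt(5)/2241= -34.83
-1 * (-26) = 26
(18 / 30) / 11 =3 / 55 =0.05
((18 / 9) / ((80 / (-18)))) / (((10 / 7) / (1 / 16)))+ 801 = 2563137 / 3200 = 800.98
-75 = -75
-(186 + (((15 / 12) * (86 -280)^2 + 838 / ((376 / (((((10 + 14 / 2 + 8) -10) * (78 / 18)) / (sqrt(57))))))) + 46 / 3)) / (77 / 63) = -425217 / 11 -81705 * sqrt(57) / 39292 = -38671.79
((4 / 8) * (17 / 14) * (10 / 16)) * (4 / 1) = 85 / 56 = 1.52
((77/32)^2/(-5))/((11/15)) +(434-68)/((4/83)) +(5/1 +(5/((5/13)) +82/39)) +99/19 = 5780594059/758784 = 7618.23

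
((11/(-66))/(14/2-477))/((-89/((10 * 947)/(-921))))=947/23115258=0.00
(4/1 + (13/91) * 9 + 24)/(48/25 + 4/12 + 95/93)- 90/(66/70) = -16906675/195426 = -86.51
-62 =-62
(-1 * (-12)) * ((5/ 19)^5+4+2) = 178316628/ 2476099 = 72.02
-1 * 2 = -2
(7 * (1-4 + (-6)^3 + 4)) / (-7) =215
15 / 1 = 15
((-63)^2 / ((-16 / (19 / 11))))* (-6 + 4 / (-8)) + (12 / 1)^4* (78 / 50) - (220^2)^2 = -20614218827617 / 8800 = -2342524866.77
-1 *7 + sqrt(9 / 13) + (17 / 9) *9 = 3 *sqrt(13) / 13 + 10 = 10.83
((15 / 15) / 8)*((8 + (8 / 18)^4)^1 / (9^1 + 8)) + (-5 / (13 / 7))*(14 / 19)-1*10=-328521049 / 27549639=-11.92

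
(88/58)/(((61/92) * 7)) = 4048/12383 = 0.33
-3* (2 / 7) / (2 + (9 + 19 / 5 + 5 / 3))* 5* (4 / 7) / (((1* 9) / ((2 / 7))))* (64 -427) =145200 / 84721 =1.71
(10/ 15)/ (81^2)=2/ 19683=0.00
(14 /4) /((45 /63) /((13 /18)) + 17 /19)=12103 /6514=1.86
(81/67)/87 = 27/1943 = 0.01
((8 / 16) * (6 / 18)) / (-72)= -1 / 432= -0.00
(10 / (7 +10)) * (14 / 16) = 35 / 68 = 0.51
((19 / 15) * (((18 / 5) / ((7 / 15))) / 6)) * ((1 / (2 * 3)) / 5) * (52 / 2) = 247 / 175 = 1.41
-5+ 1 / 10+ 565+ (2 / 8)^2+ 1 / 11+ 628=1045663 / 880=1188.25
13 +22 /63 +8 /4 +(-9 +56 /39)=6376 /819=7.79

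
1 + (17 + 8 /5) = 98 /5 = 19.60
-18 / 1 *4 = -72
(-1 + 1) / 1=0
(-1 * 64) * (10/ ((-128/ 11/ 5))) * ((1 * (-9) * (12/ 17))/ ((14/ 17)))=-14850/ 7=-2121.43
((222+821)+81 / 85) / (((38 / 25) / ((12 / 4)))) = 665520 / 323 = 2060.43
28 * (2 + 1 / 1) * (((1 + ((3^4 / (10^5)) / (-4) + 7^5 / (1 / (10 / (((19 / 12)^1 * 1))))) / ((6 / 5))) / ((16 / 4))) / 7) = 806745118461 / 3040000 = 265376.68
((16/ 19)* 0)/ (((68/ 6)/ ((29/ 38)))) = 0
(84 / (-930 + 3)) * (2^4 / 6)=-224 / 927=-0.24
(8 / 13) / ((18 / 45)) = 20 / 13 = 1.54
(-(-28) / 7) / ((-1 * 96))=-1 / 24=-0.04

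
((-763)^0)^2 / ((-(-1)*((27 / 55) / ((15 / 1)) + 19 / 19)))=275 / 284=0.97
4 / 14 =2 / 7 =0.29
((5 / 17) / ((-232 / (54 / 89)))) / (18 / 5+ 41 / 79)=-53325 / 285551516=-0.00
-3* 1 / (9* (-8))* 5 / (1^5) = 0.21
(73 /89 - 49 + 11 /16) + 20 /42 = -1405969 /29904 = -47.02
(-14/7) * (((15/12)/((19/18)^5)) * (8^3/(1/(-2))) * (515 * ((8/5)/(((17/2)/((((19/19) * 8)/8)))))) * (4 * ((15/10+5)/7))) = 207268376739840/294655781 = 703425.45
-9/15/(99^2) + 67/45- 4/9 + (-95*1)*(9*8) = -6838.96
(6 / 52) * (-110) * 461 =-76065 / 13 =-5851.15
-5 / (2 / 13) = -32.50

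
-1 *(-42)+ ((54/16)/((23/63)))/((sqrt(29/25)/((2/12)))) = 2835 *sqrt(29)/10672+ 42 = 43.43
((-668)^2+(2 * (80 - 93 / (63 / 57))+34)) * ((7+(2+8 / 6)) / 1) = 96836188 / 21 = 4611247.05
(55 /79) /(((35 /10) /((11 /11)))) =110 /553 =0.20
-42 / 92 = -21 / 46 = -0.46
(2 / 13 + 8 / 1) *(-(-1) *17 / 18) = 901 / 117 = 7.70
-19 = -19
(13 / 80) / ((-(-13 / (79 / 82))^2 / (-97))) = 605377 / 6992960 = 0.09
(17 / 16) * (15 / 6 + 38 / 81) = 8177 / 2592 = 3.15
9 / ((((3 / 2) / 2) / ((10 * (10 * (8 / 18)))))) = 1600 / 3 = 533.33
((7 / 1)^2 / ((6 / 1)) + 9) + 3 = 121 / 6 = 20.17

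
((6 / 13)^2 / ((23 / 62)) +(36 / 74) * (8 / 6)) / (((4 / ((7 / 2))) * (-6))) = -0.18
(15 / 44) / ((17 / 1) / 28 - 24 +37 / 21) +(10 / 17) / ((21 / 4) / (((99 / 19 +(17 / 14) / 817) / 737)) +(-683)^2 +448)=-298578527937815 / 18946556628884467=-0.02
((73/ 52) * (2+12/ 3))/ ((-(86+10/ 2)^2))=-219/ 215306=-0.00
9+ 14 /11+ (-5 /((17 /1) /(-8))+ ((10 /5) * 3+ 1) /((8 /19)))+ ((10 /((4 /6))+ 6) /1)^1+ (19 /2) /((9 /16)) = 903967 /13464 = 67.14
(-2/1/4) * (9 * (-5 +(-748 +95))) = 2961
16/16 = 1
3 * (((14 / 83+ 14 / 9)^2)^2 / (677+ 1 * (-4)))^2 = 7574027963090657918058496 / 14637728521274755430081859723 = 0.00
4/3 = 1.33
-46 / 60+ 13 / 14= 17 / 105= 0.16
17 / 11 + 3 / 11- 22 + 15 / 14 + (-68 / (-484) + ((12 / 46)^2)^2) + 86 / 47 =-381784913973 / 22280380738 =-17.14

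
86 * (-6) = -516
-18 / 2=-9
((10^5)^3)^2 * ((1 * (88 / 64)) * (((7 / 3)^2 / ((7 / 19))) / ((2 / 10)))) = 914375000000000000000000000000000 / 9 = 101597222222222222222222200000000.00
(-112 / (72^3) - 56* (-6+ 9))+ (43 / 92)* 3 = -89387225 / 536544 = -166.60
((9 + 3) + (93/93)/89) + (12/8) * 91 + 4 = 27147/178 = 152.51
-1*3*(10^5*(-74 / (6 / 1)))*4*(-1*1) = -14800000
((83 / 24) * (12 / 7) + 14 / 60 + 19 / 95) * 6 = 1336 / 35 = 38.17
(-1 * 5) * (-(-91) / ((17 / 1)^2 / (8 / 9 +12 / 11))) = -3.12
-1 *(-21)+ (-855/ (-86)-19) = 1027/ 86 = 11.94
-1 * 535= -535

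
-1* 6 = -6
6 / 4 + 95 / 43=319 / 86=3.71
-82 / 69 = -1.19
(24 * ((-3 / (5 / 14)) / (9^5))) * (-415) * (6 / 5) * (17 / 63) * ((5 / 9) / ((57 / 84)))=1264256 / 3365793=0.38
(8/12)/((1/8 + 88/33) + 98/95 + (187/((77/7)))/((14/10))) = 10640/254819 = 0.04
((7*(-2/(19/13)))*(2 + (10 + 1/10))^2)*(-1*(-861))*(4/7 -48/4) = 1311013704/95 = 13800144.25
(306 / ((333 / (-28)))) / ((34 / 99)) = -2772 / 37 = -74.92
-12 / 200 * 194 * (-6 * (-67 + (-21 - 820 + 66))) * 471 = -692432172 / 25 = -27697286.88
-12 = -12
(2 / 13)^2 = 4 / 169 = 0.02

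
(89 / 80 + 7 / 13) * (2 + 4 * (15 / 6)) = 5151 / 260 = 19.81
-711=-711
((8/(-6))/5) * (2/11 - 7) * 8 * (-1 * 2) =-29.09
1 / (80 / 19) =19 / 80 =0.24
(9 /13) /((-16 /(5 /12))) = -15 /832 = -0.02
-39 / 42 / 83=-13 / 1162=-0.01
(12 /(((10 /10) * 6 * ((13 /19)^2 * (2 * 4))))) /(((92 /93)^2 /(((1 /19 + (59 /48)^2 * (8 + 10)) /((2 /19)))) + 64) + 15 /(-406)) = 42001659208089 /5031075119119478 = 0.01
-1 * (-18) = 18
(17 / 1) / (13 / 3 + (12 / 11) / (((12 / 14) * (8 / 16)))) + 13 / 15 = 11366 / 3405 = 3.34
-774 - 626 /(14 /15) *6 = -33588 /7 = -4798.29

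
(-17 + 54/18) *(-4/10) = 28/5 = 5.60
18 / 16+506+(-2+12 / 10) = 20253 / 40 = 506.32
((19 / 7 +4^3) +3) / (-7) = -488 / 49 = -9.96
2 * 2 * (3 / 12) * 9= 9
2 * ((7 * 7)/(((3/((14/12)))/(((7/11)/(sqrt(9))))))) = 2401/297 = 8.08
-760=-760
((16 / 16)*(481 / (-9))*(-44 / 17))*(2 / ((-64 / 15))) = -26455 / 408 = -64.84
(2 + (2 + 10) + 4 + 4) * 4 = 88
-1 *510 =-510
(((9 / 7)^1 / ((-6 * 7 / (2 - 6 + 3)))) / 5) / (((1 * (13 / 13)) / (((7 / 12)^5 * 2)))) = 343 / 414720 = 0.00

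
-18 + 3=-15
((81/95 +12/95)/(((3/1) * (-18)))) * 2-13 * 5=-55606/855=-65.04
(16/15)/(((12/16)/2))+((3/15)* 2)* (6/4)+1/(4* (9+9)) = 83/24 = 3.46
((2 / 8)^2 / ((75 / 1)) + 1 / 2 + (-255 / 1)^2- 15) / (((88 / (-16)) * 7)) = -78012601 / 46200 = -1688.58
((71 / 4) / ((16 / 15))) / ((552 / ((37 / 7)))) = 13135 / 82432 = 0.16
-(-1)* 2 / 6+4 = 13 / 3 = 4.33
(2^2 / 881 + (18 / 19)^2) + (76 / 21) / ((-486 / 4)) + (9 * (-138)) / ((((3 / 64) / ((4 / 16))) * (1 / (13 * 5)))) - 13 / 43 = -30047631173370763 / 69787418589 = -430559.43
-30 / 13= -2.31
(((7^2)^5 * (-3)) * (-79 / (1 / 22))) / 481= 1472825948286 / 481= 3062008208.49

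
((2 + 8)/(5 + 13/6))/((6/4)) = 40/43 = 0.93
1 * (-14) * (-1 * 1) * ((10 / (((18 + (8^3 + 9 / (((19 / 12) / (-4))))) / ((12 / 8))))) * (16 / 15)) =2128 / 4819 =0.44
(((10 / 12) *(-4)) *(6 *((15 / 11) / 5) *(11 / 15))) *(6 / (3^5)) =-8 / 81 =-0.10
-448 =-448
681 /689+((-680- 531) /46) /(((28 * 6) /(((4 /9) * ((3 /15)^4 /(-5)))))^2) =6244397578005803 /6317753203125000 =0.99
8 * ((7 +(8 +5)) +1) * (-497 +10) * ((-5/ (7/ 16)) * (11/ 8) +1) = 1203864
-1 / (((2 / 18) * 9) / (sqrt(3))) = -sqrt(3) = -1.73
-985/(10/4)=-394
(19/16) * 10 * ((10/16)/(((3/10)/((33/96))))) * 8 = 26125/384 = 68.03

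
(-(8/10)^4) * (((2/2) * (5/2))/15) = -128/1875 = -0.07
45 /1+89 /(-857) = 38476 /857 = 44.90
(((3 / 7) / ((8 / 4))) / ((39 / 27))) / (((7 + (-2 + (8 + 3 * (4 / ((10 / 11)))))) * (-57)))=-45 / 452998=-0.00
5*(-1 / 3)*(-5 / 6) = 25 / 18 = 1.39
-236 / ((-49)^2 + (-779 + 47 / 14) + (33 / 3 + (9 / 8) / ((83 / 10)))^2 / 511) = -13292573504 / 91561037689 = -0.15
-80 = -80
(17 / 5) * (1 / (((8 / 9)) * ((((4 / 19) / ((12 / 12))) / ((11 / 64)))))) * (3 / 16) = 95931 / 163840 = 0.59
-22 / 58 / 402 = -11 / 11658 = -0.00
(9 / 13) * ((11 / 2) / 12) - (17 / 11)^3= -467029 / 138424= -3.37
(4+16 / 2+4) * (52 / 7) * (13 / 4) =2704 / 7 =386.29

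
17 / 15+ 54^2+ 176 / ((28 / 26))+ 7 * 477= 674054 / 105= 6419.56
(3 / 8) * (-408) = -153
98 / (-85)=-98 / 85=-1.15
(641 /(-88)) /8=-641 /704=-0.91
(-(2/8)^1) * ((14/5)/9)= -7/90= -0.08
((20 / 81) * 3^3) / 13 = 20 / 39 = 0.51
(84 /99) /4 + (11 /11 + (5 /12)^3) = 24415 /19008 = 1.28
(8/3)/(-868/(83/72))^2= 6889/1464656256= 0.00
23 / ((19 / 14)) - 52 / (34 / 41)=-14780 / 323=-45.76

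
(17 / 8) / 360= 0.01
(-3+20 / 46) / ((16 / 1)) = -59 / 368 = -0.16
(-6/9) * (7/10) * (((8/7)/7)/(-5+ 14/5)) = 8/231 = 0.03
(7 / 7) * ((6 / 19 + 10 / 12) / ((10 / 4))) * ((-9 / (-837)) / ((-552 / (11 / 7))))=-0.00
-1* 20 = -20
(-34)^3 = -39304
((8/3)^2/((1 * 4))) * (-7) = -112/9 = -12.44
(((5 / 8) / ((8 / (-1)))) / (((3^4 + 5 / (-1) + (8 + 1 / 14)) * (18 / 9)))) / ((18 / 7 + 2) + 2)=-245 / 3465088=-0.00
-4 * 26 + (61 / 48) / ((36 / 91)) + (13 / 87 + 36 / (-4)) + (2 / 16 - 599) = -35505013 / 50112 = -708.51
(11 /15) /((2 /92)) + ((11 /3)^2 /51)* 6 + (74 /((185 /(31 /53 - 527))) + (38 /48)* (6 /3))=-28165423 /162180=-173.67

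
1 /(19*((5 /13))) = 13 /95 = 0.14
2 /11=0.18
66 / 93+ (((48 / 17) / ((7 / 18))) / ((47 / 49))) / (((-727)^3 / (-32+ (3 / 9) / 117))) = 87804430571726 / 123724315004251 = 0.71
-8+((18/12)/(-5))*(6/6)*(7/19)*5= -325/38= -8.55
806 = 806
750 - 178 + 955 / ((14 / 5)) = 12783 / 14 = 913.07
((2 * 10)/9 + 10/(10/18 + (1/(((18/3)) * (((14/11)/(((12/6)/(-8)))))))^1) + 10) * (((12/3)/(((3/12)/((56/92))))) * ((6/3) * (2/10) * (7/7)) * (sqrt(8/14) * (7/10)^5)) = 1999226264 * sqrt(7)/340903125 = 15.52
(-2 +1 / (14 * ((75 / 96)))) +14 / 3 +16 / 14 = 2048 / 525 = 3.90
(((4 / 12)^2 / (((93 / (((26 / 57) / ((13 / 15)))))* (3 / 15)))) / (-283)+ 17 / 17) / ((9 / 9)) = 4500499 / 4500549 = 1.00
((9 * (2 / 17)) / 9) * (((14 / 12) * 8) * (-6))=-6.59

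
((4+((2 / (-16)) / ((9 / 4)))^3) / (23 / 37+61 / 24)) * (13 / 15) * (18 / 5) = 22440574 / 5688225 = 3.95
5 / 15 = 1 / 3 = 0.33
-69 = -69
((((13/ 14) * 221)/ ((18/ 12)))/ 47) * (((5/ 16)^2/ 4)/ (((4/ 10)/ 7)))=1.24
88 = 88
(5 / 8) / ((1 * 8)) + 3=197 / 64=3.08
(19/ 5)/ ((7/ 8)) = 152/ 35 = 4.34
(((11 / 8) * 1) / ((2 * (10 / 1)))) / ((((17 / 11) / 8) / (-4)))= -121 / 85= -1.42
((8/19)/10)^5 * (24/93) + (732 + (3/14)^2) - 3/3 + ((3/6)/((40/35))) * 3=137727118408488153/188059719050000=732.36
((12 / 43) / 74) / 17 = 6 / 27047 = 0.00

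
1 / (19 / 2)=2 / 19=0.11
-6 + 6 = 0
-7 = -7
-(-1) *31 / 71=31 / 71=0.44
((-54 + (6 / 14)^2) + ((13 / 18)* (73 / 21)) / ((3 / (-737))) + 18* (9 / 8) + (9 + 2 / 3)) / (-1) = 640.67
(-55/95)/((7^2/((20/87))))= -220/80997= -0.00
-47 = -47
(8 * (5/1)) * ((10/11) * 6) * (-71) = -170400/11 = -15490.91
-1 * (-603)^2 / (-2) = 181804.50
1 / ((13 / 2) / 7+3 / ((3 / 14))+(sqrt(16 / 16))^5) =14 / 223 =0.06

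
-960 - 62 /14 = -6751 /7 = -964.43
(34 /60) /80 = 17 /2400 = 0.01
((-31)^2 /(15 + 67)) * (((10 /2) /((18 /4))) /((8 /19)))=91295 /2952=30.93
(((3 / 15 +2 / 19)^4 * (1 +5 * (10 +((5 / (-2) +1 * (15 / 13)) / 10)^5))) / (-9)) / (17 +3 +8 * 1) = -13714406049447757 / 7803899720547840000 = -0.00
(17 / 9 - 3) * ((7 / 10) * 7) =-49 / 9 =-5.44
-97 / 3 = -32.33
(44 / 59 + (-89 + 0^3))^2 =27112849 / 3481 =7788.81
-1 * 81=-81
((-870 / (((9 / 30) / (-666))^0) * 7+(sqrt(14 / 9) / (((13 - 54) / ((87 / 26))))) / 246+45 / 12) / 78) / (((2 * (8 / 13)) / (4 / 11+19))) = -1728495 / 1408 - 2059 * sqrt(14) / 92307072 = -1227.62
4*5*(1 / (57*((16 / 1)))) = 5 / 228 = 0.02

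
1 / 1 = 1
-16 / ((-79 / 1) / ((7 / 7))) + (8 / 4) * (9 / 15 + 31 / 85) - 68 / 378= 2477414 / 1269135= 1.95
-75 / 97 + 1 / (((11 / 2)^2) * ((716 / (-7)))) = -1625104 / 2100923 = -0.77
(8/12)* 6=4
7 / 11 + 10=117 / 11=10.64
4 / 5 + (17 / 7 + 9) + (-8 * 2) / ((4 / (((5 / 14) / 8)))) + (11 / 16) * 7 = 1349 / 80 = 16.86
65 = 65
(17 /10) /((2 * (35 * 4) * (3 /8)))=17 /1050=0.02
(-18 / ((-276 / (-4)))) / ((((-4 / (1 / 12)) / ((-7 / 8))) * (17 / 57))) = -399 / 25024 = -0.02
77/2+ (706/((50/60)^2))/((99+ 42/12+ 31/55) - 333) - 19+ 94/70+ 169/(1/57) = 5694799063/590170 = 9649.42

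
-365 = -365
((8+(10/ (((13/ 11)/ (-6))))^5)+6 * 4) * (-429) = 4132697108714592/ 28561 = 144697213287.86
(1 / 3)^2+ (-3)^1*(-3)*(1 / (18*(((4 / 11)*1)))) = 107 / 72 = 1.49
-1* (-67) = 67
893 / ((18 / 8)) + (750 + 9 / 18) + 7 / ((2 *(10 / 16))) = 1152.99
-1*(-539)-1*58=481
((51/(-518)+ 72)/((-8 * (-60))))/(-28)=-2483/464128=-0.01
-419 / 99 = -4.23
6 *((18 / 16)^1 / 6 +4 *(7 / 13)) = 1461 / 104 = 14.05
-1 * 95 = -95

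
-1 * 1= -1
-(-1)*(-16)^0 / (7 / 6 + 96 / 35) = 210 / 821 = 0.26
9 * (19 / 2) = 171 / 2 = 85.50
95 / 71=1.34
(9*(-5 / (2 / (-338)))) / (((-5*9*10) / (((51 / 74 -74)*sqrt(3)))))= 183365*sqrt(3) / 148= 2145.93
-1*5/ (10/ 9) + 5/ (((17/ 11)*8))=-557/ 136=-4.10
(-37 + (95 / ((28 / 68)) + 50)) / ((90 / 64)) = 54592 / 315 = 173.31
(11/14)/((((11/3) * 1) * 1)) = 3/14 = 0.21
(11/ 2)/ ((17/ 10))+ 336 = 5767/ 17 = 339.24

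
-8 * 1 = -8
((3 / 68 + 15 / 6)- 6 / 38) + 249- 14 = 306703 / 1292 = 237.39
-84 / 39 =-2.15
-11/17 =-0.65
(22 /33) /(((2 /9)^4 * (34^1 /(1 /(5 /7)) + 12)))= 15309 /2032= 7.53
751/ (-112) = -751/ 112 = -6.71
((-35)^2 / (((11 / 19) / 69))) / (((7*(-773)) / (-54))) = 12388950 / 8503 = 1457.01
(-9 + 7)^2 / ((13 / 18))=72 / 13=5.54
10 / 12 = 5 / 6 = 0.83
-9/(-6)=1.50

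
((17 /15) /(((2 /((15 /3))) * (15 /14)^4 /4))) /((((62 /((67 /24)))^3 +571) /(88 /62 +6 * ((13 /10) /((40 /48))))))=3281783587882688 /408003987370078125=0.01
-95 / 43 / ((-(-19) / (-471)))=2355 / 43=54.77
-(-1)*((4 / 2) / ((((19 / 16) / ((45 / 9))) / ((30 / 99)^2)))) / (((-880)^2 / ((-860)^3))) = -1590140000 / 2503611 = -635.14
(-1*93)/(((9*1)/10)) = -310/3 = -103.33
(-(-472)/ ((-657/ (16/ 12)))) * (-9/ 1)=1888/ 219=8.62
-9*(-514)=4626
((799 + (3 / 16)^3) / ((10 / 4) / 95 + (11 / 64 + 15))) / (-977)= -62181889 / 1155579968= -0.05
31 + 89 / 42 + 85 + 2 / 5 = 24889 / 210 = 118.52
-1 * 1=-1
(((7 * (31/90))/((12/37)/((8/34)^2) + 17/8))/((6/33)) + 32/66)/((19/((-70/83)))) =-35141932/368918649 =-0.10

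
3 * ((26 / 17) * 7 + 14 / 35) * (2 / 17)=5664 / 1445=3.92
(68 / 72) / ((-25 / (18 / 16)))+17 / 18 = 3247 / 3600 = 0.90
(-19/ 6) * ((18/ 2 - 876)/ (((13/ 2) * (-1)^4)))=5491/ 13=422.38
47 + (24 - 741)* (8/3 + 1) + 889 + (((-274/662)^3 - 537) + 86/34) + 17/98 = -134570838679905/60416975206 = -2227.37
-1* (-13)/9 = 13/9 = 1.44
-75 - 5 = -80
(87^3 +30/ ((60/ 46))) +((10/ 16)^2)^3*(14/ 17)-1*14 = 1467312352063/ 2228224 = 658512.05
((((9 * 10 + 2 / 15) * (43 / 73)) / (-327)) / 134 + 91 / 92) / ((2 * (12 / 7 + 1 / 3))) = 15263136343 / 63270562920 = 0.24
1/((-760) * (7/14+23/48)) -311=-1388621/4465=-311.00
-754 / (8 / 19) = -1790.75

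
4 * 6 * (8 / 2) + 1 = 97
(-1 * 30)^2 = 900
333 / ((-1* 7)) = -333 / 7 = -47.57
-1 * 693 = -693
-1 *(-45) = 45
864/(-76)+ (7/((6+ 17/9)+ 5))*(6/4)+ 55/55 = -42113/4408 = -9.55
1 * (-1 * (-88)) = 88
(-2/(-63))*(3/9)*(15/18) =5/567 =0.01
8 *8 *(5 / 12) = 80 / 3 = 26.67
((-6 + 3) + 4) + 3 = 4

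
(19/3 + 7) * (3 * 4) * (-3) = -480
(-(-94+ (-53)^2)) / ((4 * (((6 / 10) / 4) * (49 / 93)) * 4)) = -420825 / 196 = -2147.07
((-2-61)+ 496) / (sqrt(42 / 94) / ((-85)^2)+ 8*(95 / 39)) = 31487607010275000 / 1417100806968059-4758334425*sqrt(987) / 1417100806968059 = 22.22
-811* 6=-4866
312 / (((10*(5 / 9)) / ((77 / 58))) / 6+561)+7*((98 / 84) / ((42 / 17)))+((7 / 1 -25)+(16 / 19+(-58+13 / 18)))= -56371789925 / 798753996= -70.57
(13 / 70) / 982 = 13 / 68740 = 0.00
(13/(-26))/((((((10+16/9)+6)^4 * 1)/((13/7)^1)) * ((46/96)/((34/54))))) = -161109/13189120000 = -0.00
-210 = -210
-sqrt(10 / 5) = -sqrt(2) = -1.41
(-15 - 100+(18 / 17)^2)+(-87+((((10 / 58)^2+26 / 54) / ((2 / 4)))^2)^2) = -15349785141934429082150 / 76831070191667565489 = -199.79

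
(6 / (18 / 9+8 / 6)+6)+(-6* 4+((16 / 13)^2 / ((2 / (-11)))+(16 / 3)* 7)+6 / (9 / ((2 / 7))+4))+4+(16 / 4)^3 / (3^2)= 13003249 / 539955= 24.08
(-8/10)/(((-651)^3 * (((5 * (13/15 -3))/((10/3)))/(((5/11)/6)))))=-5/72836135064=-0.00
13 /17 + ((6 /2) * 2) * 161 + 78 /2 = 17098 /17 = 1005.76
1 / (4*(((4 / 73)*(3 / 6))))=73 / 8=9.12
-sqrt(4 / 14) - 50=-50 - sqrt(14) / 7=-50.53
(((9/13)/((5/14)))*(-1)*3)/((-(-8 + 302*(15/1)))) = 27/20995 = 0.00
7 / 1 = 7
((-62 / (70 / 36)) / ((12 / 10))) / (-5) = 186 / 35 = 5.31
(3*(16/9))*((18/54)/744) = 2/837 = 0.00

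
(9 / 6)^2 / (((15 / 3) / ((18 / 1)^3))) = 13122 / 5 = 2624.40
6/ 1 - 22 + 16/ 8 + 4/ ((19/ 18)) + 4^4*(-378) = -1838786/ 19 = -96778.21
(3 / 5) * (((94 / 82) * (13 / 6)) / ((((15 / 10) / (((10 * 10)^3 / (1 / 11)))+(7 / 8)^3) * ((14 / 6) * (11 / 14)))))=2932800000 / 2417078617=1.21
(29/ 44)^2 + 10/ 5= 2.43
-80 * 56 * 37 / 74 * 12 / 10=-2688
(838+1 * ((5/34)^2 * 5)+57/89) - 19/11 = 947277103/1131724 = 837.02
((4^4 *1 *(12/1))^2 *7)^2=4363961650642944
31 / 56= 0.55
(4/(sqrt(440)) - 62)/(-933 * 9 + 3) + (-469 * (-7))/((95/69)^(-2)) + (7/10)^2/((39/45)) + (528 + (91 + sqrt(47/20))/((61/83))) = -sqrt(110)/461670 + 83 * sqrt(235)/610 + 726331323877373/105637734540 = 6877.77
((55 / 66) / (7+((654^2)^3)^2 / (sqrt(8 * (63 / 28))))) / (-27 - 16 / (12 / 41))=1 / 29155566907306354617318554491149650238736622603796052759231214910802 - 510213251172858275290245782842368 * sqrt(2) / 102044484175572241160614940719023775835578179113286184657309252187807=-0.00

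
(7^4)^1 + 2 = 2403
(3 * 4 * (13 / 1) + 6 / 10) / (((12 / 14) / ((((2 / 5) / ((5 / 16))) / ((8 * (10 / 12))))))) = 21924 / 625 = 35.08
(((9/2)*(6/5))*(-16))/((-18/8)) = 192/5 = 38.40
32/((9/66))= 704/3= 234.67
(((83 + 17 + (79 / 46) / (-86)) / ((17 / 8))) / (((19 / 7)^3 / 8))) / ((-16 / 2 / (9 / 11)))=-1.93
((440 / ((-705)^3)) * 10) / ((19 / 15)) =-176 / 17753733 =-0.00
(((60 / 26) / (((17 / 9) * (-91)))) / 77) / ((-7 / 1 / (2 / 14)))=270 / 75878803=0.00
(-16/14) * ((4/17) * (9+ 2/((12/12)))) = -352/119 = -2.96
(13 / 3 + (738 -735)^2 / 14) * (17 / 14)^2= 60401 / 8232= 7.34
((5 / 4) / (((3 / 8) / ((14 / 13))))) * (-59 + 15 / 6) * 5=-39550 / 39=-1014.10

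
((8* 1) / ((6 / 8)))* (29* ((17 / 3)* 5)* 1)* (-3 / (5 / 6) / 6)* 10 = -157760 / 3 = -52586.67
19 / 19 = 1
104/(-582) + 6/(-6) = -343/291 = -1.18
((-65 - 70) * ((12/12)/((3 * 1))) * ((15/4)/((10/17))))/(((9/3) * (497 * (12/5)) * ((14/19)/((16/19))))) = -1275/13916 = -0.09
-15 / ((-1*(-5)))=-3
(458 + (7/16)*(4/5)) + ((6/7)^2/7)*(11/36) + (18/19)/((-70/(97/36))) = 458.35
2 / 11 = 0.18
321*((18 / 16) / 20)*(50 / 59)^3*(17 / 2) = 153478125 / 1643032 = 93.41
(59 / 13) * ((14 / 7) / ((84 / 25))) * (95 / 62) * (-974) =-68240875 / 16926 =-4031.72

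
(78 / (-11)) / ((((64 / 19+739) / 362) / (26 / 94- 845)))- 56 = 1607009216 / 560945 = 2864.82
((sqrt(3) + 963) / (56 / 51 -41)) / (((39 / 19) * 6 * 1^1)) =-103683 / 52910 -323 * sqrt(3) / 158730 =-1.96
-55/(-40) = 11/8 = 1.38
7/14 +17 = 17.50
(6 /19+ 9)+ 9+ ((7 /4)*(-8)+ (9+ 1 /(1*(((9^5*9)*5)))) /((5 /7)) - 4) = 3260390668 /252434475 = 12.92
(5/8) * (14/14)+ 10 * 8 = 645/8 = 80.62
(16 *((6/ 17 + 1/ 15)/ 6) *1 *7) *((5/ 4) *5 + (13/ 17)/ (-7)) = 625522/ 13005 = 48.10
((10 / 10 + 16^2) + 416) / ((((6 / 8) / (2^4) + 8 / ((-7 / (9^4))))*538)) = -150752 / 903627759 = -0.00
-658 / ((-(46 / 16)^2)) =42112 / 529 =79.61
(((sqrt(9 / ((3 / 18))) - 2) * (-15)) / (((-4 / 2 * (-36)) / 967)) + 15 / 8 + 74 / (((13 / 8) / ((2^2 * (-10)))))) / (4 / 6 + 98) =-14505 * sqrt(6) / 2368 - 442025 / 30784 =-29.36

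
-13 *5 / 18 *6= -65 / 3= -21.67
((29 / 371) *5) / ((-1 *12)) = -145 / 4452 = -0.03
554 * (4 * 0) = 0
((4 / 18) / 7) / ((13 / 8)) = 16 / 819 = 0.02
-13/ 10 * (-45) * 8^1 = 468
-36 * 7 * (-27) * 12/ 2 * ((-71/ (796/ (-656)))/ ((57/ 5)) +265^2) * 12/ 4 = 32521231005480/ 3781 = 8601224809.70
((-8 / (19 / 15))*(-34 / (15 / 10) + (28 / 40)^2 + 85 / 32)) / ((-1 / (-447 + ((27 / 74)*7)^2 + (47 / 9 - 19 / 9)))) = 1009836332219 / 18727920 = 53921.44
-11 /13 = -0.85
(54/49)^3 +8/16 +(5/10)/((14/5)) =949189/470596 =2.02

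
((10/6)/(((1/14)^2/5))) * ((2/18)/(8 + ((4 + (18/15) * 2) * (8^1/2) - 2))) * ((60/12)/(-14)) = -4375/2133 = -2.05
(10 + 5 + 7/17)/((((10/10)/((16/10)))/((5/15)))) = 2096/255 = 8.22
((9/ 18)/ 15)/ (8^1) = 1/ 240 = 0.00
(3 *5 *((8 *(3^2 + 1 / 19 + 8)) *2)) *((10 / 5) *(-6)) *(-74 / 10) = 6905088 / 19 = 363425.68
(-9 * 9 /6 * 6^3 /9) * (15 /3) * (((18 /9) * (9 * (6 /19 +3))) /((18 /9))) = -918540 /19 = -48344.21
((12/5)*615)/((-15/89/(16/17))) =-700608/85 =-8242.45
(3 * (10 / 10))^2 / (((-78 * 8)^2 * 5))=1 / 216320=0.00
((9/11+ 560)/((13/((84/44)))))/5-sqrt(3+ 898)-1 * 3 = 105954/7865-sqrt(901) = -16.55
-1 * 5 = -5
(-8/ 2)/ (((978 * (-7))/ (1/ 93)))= 2/ 318339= 0.00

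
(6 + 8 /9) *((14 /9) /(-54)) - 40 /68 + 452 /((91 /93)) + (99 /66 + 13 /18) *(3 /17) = 1561521656 /3383289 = 461.54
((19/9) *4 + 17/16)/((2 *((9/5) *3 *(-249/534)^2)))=54219245/13392216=4.05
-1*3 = -3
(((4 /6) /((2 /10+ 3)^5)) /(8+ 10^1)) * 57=59375 /9437184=0.01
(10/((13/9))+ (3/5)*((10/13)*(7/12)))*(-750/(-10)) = 14025/26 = 539.42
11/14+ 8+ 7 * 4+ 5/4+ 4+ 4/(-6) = 3475/84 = 41.37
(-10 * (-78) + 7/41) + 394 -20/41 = 48121/41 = 1173.68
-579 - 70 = -649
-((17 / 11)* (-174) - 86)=3904 / 11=354.91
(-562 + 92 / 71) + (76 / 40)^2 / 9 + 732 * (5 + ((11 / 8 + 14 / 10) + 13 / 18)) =361652501 / 63900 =5659.66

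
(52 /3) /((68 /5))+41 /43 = 4886 /2193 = 2.23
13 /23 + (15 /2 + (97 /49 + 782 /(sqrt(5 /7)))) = 22641 /2254 + 782 *sqrt(35) /5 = 935.32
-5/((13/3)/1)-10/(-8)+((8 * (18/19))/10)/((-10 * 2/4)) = -1369/24700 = -0.06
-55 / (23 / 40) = -2200 / 23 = -95.65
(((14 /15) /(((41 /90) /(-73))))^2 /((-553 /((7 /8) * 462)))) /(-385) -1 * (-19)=40816973 /663995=61.47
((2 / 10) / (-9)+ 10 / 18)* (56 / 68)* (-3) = -112 / 85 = -1.32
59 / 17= 3.47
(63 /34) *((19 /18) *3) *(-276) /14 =-3933 /34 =-115.68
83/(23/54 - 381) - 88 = -1812970/20551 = -88.22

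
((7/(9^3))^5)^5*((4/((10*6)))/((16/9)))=1341068619663964900807/9866359600936719277992020865378577178305949343725945968404917474713286640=0.00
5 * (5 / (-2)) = -12.50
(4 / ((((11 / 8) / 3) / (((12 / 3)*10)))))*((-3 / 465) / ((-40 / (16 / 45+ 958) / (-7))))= -9660224 / 25575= -377.72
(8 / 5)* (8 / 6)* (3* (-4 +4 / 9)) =-1024 / 45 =-22.76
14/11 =1.27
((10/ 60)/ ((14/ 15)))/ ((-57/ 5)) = -0.02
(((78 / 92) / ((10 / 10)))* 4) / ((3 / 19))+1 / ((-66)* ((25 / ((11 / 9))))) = 666877 / 31050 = 21.48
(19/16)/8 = 19/128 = 0.15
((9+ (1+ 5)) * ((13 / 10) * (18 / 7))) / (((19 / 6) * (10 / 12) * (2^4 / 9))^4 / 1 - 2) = 0.10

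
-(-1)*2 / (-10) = -1 / 5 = -0.20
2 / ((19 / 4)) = 8 / 19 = 0.42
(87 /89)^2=7569 /7921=0.96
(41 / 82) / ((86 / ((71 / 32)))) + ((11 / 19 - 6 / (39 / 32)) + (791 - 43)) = 1011008769 / 1359488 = 743.67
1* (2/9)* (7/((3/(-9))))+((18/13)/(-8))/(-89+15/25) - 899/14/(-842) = -932379065/203201544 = -4.59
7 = 7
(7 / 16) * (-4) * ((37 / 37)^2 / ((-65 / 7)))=49 / 260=0.19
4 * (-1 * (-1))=4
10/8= 5/4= 1.25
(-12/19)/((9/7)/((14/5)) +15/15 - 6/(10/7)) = 5880/25517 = 0.23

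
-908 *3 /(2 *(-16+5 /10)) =2724 /31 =87.87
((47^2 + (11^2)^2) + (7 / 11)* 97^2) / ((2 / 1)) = 251213 / 22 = 11418.77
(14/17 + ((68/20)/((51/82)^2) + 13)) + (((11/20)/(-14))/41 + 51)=129295261/1756440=73.61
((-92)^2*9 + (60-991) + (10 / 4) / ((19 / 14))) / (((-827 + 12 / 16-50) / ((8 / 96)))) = -285938 / 39957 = -7.16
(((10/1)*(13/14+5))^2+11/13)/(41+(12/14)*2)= 82.31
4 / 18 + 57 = 57.22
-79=-79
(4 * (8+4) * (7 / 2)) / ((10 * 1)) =84 / 5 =16.80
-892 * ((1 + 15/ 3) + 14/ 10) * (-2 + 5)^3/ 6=-148518/ 5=-29703.60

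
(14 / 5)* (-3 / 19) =-42 / 95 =-0.44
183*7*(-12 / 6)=-2562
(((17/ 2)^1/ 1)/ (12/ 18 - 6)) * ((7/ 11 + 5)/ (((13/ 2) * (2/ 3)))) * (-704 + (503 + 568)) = -1740681/ 2288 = -760.79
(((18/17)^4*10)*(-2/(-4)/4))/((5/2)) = 0.63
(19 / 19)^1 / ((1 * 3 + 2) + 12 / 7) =7 / 47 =0.15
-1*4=-4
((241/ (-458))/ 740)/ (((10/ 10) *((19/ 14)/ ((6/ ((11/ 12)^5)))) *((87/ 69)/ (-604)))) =8747366971392/ 3759432013865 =2.33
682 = 682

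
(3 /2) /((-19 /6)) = -9 /19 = -0.47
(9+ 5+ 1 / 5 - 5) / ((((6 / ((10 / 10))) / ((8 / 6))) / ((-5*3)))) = -92 / 3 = -30.67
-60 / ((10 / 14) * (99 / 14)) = -392 / 33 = -11.88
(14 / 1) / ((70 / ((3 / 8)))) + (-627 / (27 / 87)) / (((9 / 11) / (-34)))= 90672641 / 1080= 83956.15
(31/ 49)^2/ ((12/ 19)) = 18259/ 28812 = 0.63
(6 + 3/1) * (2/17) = 18/17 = 1.06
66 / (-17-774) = -66 / 791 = -0.08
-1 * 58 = -58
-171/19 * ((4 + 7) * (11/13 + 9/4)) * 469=-7475391/52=-143757.52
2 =2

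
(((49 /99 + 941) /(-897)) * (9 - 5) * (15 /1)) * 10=-18641600 /29601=-629.76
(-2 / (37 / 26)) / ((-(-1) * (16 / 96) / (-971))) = 302952 / 37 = 8187.89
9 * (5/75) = 3/5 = 0.60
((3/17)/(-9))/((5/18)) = -6/85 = -0.07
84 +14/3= 266/3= 88.67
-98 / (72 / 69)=-1127 / 12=-93.92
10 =10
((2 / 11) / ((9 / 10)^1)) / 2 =10 / 99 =0.10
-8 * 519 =-4152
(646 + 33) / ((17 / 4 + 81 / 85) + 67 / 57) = 1879860 / 17659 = 106.45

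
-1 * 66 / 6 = -11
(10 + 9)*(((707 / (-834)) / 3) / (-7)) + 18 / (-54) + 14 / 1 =14.43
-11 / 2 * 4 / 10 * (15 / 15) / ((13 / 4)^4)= -2816 / 142805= -0.02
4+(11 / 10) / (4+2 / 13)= 2303 / 540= 4.26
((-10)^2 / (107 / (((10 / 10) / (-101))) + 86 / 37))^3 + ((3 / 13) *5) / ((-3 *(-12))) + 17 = 169758649642116450469 / 9967011884404055052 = 17.03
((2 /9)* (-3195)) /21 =-710 /21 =-33.81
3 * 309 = 927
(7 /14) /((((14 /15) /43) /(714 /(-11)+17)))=-339915 /308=-1103.62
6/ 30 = 0.20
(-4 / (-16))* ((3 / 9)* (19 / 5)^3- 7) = 2117 / 750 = 2.82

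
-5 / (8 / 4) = -5 / 2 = -2.50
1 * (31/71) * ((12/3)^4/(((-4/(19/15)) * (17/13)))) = -490048/18105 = -27.07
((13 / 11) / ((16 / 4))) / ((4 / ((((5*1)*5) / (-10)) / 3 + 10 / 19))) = -455 / 20064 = -0.02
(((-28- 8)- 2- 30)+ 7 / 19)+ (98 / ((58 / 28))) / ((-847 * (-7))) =-4508533 / 66671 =-67.62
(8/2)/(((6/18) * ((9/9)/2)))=24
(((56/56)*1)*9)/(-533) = -9/533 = -0.02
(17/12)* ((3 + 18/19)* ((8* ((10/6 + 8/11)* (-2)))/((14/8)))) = -122.40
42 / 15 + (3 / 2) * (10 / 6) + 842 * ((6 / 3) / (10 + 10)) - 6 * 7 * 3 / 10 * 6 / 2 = 517 / 10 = 51.70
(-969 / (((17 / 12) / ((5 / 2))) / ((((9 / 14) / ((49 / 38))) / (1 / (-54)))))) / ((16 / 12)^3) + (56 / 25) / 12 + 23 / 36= 23982294521 / 1234800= 19422.01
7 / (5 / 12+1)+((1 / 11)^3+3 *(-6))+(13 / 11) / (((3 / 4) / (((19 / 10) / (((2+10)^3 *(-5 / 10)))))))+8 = -742137599 / 146622960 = -5.06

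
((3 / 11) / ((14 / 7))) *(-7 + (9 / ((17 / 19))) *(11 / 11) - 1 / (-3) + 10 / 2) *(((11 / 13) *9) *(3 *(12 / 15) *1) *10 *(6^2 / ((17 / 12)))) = 19968768 / 3757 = 5315.08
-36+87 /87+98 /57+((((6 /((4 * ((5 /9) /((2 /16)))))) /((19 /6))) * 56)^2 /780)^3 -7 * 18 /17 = -26812965498444332032903 /658918728550875000000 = -40.69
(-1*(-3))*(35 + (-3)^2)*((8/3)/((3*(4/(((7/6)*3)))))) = 308/3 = 102.67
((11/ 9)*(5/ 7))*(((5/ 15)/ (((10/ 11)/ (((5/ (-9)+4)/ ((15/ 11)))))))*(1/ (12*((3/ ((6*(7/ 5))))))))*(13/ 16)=536393/ 3499200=0.15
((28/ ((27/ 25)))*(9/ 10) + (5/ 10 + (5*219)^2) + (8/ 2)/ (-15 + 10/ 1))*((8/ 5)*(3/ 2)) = 71942882/ 25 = 2877715.28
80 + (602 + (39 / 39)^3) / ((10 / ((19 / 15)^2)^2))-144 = 5131507 / 56250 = 91.23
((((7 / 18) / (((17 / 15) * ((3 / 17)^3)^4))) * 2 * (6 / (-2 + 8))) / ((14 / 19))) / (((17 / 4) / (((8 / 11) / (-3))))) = -3064310728682480 / 52612659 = -58242840.92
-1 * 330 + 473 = 143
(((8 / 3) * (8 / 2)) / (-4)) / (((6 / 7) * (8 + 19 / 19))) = -28 / 81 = -0.35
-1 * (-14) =14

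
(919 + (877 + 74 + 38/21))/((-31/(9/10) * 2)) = -951/35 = -27.17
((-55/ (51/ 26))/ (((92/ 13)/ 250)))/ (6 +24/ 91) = -21146125/ 133722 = -158.13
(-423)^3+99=-75686868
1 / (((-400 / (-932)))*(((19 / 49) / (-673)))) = -7683641 / 1900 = -4044.02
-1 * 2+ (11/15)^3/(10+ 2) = -79669/40500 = -1.97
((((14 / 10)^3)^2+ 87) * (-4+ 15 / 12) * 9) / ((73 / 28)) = -1023577632 / 1140625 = -897.38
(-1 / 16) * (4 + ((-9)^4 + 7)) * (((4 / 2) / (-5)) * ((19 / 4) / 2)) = 31217 / 80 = 390.21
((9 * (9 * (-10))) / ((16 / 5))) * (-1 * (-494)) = -500175 / 4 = -125043.75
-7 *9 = -63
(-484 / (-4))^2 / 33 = 1331 / 3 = 443.67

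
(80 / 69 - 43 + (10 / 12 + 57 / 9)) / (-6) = 1595 / 276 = 5.78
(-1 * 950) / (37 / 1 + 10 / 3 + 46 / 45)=-42750 / 1861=-22.97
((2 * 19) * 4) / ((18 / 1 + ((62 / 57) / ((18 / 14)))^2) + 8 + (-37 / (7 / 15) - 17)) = -35001477 / 16020082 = -2.18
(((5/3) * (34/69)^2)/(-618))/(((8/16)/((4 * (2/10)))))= -4624/4413447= -0.00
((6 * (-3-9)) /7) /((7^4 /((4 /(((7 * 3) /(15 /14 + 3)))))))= -2736 /823543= -0.00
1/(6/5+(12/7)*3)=0.16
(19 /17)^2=361 /289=1.25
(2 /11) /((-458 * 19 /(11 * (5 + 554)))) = -559 /4351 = -0.13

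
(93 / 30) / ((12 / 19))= 4.91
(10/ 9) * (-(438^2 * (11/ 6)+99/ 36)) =-7034335/ 18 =-390796.39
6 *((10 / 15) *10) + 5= 45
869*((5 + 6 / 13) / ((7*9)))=61699 / 819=75.33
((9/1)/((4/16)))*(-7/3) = -84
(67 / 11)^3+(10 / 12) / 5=1805909 / 7986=226.13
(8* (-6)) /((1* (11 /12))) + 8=-488 /11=-44.36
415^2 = 172225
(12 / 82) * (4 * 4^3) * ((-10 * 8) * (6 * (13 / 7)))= -9584640 / 287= -33395.96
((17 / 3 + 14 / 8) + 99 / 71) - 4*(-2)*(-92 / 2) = -306029 / 852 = -359.19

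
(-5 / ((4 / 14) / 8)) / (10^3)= -7 / 50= -0.14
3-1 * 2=1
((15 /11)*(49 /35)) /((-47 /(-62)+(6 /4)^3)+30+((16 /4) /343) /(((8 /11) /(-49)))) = 12152 /212267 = 0.06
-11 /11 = -1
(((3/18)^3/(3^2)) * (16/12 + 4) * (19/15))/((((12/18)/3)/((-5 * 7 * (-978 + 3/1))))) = 43225/81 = 533.64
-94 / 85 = -1.11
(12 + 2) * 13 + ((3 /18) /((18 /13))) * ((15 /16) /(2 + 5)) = 733889 /4032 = 182.02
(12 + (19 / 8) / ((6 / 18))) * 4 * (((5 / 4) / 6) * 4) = 63.75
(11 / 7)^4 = 14641 / 2401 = 6.10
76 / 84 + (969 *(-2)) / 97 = -38855 / 2037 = -19.07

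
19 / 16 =1.19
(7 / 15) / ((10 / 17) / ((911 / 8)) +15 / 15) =108409 / 233505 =0.46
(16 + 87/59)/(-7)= -1031/413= -2.50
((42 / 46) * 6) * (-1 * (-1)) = 126 / 23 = 5.48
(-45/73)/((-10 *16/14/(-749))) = -47187/1168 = -40.40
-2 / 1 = -2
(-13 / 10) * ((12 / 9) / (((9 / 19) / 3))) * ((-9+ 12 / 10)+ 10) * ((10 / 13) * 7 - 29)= 128326 / 225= 570.34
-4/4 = -1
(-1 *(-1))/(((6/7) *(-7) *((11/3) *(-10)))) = 1/220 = 0.00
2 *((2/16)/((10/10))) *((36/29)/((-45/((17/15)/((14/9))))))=-51/10150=-0.01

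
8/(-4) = -2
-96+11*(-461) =-5167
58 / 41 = 1.41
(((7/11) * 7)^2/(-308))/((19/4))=-343/25289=-0.01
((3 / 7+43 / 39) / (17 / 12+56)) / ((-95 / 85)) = -1496 / 62699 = -0.02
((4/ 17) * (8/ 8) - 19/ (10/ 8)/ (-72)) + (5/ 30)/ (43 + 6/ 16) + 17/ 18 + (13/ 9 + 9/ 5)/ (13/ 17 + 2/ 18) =90691207/ 17785485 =5.10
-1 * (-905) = 905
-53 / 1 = -53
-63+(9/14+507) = 6225/14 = 444.64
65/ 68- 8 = -479/ 68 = -7.04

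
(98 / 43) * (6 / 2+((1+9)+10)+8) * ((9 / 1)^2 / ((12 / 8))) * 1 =164052 / 43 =3815.16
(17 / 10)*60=102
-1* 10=-10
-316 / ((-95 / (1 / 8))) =79 / 190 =0.42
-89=-89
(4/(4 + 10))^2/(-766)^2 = 1/7187761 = 0.00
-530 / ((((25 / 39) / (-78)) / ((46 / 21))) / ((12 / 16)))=3708198 / 35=105948.51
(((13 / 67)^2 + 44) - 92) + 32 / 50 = -5310751 / 112225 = -47.32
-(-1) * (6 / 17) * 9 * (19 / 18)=57 / 17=3.35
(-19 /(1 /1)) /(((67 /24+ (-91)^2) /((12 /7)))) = -5472 /1391677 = -0.00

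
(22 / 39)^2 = 484 / 1521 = 0.32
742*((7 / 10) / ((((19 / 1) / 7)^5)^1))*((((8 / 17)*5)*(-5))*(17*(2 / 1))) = -3491822320 / 2476099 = -1410.21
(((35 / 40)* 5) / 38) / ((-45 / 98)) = -343 / 1368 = -0.25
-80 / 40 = -2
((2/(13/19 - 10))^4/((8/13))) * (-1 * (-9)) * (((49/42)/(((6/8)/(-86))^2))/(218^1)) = 701685796448/320952540807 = 2.19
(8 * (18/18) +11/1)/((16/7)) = 133/16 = 8.31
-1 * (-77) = 77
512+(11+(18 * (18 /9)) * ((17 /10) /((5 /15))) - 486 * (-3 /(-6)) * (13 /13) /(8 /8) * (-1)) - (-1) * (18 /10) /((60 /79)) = 95197 /100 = 951.97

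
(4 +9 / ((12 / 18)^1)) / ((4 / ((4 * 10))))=175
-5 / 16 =-0.31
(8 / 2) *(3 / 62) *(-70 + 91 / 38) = -7707 / 589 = -13.08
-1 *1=-1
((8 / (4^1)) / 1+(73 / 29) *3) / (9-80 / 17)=4709 / 2117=2.22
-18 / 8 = -9 / 4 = -2.25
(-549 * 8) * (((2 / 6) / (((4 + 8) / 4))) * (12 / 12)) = -488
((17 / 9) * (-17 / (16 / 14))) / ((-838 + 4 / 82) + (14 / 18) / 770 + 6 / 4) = 4561865 / 135806056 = 0.03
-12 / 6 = -2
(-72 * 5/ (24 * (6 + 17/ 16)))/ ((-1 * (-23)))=-240/ 2599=-0.09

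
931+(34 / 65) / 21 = 1270849 / 1365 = 931.02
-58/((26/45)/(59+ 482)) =-706005/13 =-54308.08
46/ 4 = 23/ 2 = 11.50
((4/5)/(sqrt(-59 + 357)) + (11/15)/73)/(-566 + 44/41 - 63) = -82 * sqrt(298)/19180025 - 451/28190775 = -0.00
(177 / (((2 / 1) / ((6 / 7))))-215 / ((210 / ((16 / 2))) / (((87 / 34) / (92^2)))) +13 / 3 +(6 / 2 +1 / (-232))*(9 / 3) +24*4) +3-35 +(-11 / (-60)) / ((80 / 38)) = 671501200411 / 4381389600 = 153.26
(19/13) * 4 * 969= 73644/13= 5664.92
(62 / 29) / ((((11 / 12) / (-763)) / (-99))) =176174.07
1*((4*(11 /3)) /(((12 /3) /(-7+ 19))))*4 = 176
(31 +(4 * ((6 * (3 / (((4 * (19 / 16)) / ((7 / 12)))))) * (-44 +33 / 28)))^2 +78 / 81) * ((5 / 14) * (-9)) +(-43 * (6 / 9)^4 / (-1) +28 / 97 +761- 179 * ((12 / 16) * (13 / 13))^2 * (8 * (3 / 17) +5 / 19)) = -2485873712952067 / 5400461808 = -460307.62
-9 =-9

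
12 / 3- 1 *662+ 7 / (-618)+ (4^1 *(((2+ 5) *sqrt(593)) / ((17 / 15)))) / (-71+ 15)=-406651 / 618- 15 *sqrt(593) / 34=-668.75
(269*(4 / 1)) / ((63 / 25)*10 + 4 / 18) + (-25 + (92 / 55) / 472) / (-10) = 37818701 / 843700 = 44.82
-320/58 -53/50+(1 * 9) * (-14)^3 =-35818737/1450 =-24702.58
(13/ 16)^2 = 169/ 256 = 0.66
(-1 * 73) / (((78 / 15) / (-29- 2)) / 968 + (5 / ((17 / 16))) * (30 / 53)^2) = -48.42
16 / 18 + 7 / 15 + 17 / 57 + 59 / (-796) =1075099 / 680580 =1.58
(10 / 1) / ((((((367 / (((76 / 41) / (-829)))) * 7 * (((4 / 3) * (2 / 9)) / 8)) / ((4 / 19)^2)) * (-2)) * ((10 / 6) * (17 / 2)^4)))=82944 / 138564435875159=0.00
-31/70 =-0.44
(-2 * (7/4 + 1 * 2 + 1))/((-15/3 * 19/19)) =19/10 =1.90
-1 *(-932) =932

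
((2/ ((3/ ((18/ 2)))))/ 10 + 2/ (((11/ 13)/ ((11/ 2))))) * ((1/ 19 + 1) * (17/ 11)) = 4624/ 209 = 22.12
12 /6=2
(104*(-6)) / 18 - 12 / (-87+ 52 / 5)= -39652 / 1149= -34.51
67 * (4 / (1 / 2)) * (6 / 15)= 1072 / 5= 214.40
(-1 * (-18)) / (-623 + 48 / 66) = -198 / 6845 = -0.03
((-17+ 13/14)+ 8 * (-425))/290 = -9565/812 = -11.78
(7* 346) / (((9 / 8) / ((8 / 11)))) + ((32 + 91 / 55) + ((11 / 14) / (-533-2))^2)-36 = 8682937869559 / 5553909900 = 1563.39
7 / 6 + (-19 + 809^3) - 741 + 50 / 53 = 168372850013 / 318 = 529474371.11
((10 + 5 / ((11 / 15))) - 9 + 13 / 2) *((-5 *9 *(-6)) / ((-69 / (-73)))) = 1034775 / 253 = 4090.02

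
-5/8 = -0.62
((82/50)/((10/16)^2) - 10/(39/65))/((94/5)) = -11689/17625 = -0.66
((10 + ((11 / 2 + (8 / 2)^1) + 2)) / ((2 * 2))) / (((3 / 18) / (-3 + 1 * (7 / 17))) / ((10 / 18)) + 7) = 2365 / 3029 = 0.78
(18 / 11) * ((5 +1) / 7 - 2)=-144 / 77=-1.87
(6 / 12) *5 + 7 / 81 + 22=3983 / 162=24.59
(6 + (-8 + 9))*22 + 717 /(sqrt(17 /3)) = 154 + 717*sqrt(51) /17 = 455.20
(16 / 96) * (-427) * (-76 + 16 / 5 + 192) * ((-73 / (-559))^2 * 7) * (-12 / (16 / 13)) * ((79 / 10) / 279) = 187492972751 / 670632300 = 279.58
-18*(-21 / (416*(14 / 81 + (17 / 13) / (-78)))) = 199017 / 34184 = 5.82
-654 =-654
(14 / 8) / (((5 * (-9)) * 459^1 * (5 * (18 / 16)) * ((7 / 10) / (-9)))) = 4 / 20655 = 0.00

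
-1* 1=-1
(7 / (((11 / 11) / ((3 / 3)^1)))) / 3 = 7 / 3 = 2.33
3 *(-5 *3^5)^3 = -5380840125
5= 5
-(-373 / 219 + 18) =-3569 / 219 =-16.30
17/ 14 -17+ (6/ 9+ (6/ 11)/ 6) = -6943/ 462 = -15.03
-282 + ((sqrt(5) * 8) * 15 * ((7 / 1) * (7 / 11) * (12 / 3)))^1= -282 + 23520 * sqrt(5) / 11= 4499.12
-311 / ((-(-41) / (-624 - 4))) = 195308 / 41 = 4763.61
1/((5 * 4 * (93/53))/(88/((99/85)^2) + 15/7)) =4430429/2320164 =1.91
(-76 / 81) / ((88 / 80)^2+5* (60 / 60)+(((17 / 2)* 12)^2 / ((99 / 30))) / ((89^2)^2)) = -5245251347600 / 34716253017951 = -0.15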